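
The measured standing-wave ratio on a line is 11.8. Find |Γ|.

|Γ| = (S − 1)/(S + 1) = (11.8 − 1)/(11.8 + 1) = 10.8/12.8

|Γ| ≈ 0.844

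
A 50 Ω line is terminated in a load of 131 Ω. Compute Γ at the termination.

Γ = 0.448

Γ = (Z_L − Z_0)/(Z_L + Z_0) = (131 − 50)/(131 + 50) = 81/181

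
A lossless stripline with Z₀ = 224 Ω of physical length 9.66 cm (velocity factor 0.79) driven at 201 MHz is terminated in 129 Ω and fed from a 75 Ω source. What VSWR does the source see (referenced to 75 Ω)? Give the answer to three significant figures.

λ = v/f = 0.79·c / 201 MHz = 1.18 m
βl = 2π·l/λ = 2π × 0.0819 = 29.5°
tan(βl) = 0.566
Z_in = Z_0·(Z_L + jZ_0·tanβl)/(Z_0 + jZ_L·tanβl) = 154 + j76.6 Ω
Γ_s = (Z_in − Z_s)/(Z_in + Z_s) = (78.9 + j76.6)/(229 + j76.6), |Γ_s| = 0.456
VSWR = (1 + |Γ_s|)/(1 − |Γ_s|)

VSWR ≈ 2.67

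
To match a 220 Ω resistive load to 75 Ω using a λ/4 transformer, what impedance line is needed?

Z_qwt = √(Z_0·R_L) = √(75 × 220) = √16500

Z_qwt ≈ 128 Ω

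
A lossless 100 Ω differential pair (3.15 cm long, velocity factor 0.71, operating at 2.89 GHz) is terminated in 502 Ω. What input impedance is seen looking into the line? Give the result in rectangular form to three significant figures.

Z_in ≈ 88.1 + j168 Ω

λ = v/f = 0.71·c / 2.89 GHz = 0.0737 m
βl = 2π·l/λ = 2π × 0.427 = 154°
tan(βl) = tan(154°) = -0.491
Z_in = Z_0·(Z_L + jZ_0·tanβl)/(Z_0 + jZ_L·tanβl)
     = 100·(502 − j49.1)/(100 − j246)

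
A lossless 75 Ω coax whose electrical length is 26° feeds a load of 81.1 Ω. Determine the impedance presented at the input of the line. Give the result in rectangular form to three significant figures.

Z_in ≈ 78.5 − j4.84 Ω

tan(βl) = tan(26°) = 0.488
Z_in = Z_0·(Z_L + jZ_0·tanβl)/(Z_0 + jZ_L·tanβl)
     = 75·(81.1 + j36.6)/(75 + j39.6)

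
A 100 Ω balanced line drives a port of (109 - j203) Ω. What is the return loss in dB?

RL ≈ 3.13 dB

Γ = (9 − j203)/(209 − j203), |Γ| = 0.697
RL = −20·log₁₀|Γ| = −20·log₁₀(0.697)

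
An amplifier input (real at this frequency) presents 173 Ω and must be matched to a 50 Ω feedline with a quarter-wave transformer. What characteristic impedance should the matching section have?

Z_qwt ≈ 93 Ω

Z_qwt = √(Z_0·R_L) = √(50 × 173) = √8650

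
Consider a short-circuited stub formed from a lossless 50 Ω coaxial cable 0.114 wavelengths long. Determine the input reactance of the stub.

βl = 2π × 0.114 = 41°
tan(βl) = 0.871
For a short-circuited stub, Z_in = jZ_0·tan(βl)

X_in ≈ 43.5 Ω (inductive)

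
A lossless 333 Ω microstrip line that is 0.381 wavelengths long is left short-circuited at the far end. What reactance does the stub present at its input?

βl = 2π × 0.381 = 137°
tan(βl) = -0.927
For a short-circuited stub, Z_in = jZ_0·tan(βl)

X_in ≈ -309 Ω (capacitive)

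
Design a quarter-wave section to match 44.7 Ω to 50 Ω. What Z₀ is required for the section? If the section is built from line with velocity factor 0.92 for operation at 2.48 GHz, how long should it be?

Z_qwt ≈ 47.3 Ω; length ≈ 2.78 cm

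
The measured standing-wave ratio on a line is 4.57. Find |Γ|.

|Γ| = (S − 1)/(S + 1) = (4.57 − 1)/(4.57 + 1) = 3.57/5.57

|Γ| ≈ 0.641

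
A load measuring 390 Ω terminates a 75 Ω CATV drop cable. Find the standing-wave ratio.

Γ = (390 − 75)/(390 + 75) = 0.677
VSWR = (1 + 0.677)/(1 − 0.677)

VSWR ≈ 5.2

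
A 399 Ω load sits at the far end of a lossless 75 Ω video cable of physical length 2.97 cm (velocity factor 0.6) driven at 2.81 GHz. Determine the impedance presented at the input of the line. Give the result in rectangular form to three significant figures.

Z_in ≈ 166 + j188 Ω

λ = v/f = 0.6·c / 2.81 GHz = 0.0641 m
βl = 2π·l/λ = 2π × 0.464 = 167°
tan(βl) = tan(167°) = -0.232
Z_in = Z_0·(Z_L + jZ_0·tanβl)/(Z_0 + jZ_L·tanβl)
     = 75·(399 − j17.4)/(75 − j92.7)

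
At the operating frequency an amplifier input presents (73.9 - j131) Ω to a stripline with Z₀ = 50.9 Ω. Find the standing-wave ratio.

Γ = (Z_L − Z_0)/(Z_L + Z_0) = (23 − j131)/(124.8 − j131)
|Γ| = 133/181 = 0.735
VSWR = (1 + |Γ|)/(1 − |Γ|) = 1.74/0.265

VSWR ≈ 6.55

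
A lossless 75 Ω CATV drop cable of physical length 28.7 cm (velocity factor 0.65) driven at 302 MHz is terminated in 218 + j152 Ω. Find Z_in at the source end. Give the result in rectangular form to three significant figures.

Z_in ≈ 59.7 + j108 Ω

λ = v/f = 0.65·c / 302 MHz = 0.646 m
βl = 2π·l/λ = 2π × 0.444 = 160°
tan(βl) = tan(160°) = -0.364
Z_in = Z_0·(Z_L + jZ_0·tanβl)/(Z_0 + jZ_L·tanβl)
     = 75·(218 + j125)/(130 − j79.3)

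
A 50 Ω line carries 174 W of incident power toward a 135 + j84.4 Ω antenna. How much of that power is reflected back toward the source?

P_reflected ≈ 60.4 W

|Γ| = |(85 + j84.4)/(185 + j84.4)| = 0.589
|Γ|² = 0.347
P_refl = |Γ|²·P_inc = 60.4 W, P_del = (1 − |Γ|²)·P_inc = 114 W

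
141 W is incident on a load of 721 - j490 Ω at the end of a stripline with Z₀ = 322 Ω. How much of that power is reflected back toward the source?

P_reflected ≈ 42.4 W

|Γ| = |(399 − j490)/(1043 − j490)| = 0.548
|Γ|² = 0.301
P_refl = |Γ|²·P_inc = 42.4 W, P_del = (1 − |Γ|²)·P_inc = 98.6 W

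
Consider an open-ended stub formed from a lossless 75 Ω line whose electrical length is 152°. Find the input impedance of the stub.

tan(βl) = -0.532
For an open-ended stub, Z_in = −jZ_0·cot(βl) = −jZ_0/tan(βl)

Z_in ≈ +j141 Ω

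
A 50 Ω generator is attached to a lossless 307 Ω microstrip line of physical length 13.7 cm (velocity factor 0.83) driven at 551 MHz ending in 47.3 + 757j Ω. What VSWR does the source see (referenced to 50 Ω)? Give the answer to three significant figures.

λ = v/f = 0.83·c / 551 MHz = 0.452 m
βl = 2π·l/λ = 2π × 0.303 = 109°
tan(βl) = -2.88
Z_in = Z_0·(Z_L + jZ_0·tanβl)/(Z_0 + jZ_L·tanβl) = 6.68 − j15.4 Ω
Γ_s = (Z_in − Z_s)/(Z_in + Z_s) = (-43.3 − j15.4)/(56.7 − j15.4), |Γ_s| = 0.783
VSWR = (1 + |Γ_s|)/(1 − |Γ_s|)

VSWR ≈ 8.21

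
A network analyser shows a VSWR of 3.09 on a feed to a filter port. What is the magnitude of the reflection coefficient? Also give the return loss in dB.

|Γ| = (S − 1)/(S + 1) = (3.09 − 1)/(3.09 + 1) = 2.09/4.09
RL = −20·log₁₀|Γ| = −20·log₁₀(0.511)

|Γ| ≈ 0.511; return loss ≈ 5.83 dB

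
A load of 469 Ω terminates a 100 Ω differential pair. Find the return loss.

RL ≈ 3.76 dB

Γ = (469 − 100)/(469 + 100) = 0.649
RL = −20·log₁₀|Γ| = −20·log₁₀(0.649)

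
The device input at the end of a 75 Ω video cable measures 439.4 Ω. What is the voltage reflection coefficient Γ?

Γ = 0.708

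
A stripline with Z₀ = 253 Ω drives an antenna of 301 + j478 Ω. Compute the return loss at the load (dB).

Γ = (48 + j478)/(554 + j478), |Γ| = 0.657
RL = −20·log₁₀|Γ| = −20·log₁₀(0.657)

RL ≈ 3.65 dB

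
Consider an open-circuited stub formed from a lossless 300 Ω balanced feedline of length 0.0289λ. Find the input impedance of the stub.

βl = 2π × 0.0289 = 10.4°
tan(βl) = 0.184
For an open-circuited stub, Z_in = −jZ_0·cot(βl) = −jZ_0/tan(βl)

Z_in ≈ −j1630 Ω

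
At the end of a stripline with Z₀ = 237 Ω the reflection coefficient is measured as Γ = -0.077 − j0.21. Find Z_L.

Z_L = Z_0·(1 + Γ)/(1 − Γ) = 237·(0.923 − j0.21)/(1.08 + j0.21)

Z_L ≈ 187 − j82.7 Ω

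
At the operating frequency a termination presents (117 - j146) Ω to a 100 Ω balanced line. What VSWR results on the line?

Γ = (Z_L − Z_0)/(Z_L + Z_0) = (17 − j146)/(217 − j146)
|Γ| = 147/262 = 0.562
VSWR = (1 + |Γ|)/(1 − |Γ|) = 1.56/0.438

VSWR ≈ 3.57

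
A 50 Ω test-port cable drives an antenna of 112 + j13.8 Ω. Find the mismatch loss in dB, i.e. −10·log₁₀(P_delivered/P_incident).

Γ = (62 + j13.8)/(162 + j13.8), |Γ| = 0.391
|Γ|² = 0.153, so P_del/P_inc = 1 − |Γ|² = 0.847
ML = −10·log₁₀(1 − |Γ|²)

mismatch loss ≈ 0.719 dB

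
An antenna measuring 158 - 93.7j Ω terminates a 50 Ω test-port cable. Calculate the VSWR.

Γ = (Z_L − Z_0)/(Z_L + Z_0) = (108 − j93.7)/(208 − j93.7)
|Γ| = 143/228 = 0.627
VSWR = (1 + |Γ|)/(1 − |Γ|) = 1.63/0.373

VSWR ≈ 4.36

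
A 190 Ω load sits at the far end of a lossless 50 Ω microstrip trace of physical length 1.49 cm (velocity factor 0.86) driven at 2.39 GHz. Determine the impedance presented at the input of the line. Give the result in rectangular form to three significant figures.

Z_in ≈ 21.6 − j37.6 Ω

λ = v/f = 0.86·c / 2.39 GHz = 0.108 m
βl = 2π·l/λ = 2π × 0.138 = 49.7°
tan(βl) = tan(49.7°) = 1.18
Z_in = Z_0·(Z_L + jZ_0·tanβl)/(Z_0 + jZ_L·tanβl)
     = 50·(190 + j58.9)/(50 + j224)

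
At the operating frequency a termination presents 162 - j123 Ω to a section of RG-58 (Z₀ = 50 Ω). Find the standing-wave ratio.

Γ = (Z_L − Z_0)/(Z_L + Z_0) = (112 − j123)/(212 − j123)
|Γ| = 166/245 = 0.679
VSWR = (1 + |Γ|)/(1 − |Γ|) = 1.68/0.321

VSWR ≈ 5.23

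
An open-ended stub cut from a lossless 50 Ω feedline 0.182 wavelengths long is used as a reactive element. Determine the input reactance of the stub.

βl = 2π × 0.182 = 65.5°
tan(βl) = 2.2
For an open-ended stub, Z_in = −jZ_0·cot(βl) = −jZ_0/tan(βl)

X_in ≈ -22.8 Ω (capacitive)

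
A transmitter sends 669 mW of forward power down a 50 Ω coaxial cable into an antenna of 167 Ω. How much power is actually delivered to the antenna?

Γ = (167 − 50)/(167 + 50) = 0.539
|Γ|² = 0.291
P_refl = |Γ|²·P_inc = 194 mW, P_del = (1 − |Γ|²)·P_inc = 475 mW

P_delivered ≈ 475 mW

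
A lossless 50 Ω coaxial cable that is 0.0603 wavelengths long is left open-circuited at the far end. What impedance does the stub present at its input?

βl = 2π × 0.0603 = 21.7°
tan(βl) = 0.398
For an open-circuited stub, Z_in = −jZ_0·cot(βl) = −jZ_0/tan(βl)

Z_in ≈ −j126 Ω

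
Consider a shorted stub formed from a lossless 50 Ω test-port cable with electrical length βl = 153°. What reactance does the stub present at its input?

tan(βl) = -0.51
For a shorted stub, Z_in = jZ_0·tan(βl)

X_in ≈ -25.5 Ω (capacitive)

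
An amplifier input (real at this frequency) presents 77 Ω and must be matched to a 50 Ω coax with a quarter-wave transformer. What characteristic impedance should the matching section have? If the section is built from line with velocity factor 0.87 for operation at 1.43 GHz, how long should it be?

Z_qwt ≈ 62 Ω; length ≈ 4.56 cm

Z_qwt = √(Z_0·R_L) = √(50 × 77) = √3850
λ = 0.87·c/f = 0.183 m, so l = λ/4 = 0.0456 m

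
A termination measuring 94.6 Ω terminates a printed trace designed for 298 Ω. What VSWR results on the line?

Γ = (94.6 − 298)/(94.6 + 298) = -0.518
VSWR = (1 + 0.518)/(1 − 0.518)

VSWR ≈ 3.15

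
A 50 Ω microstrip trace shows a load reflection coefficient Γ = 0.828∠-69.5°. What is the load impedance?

Z_L ≈ 14.2 − j70.1 Ω

Z_L = Z_0·(1 + Γ)/(1 − Γ) = 50·(1.29 − j0.776)/(0.71 + j0.776)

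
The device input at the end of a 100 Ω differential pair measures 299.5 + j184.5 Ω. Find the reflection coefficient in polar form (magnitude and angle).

Γ ≈ 0.618 ∠ 18°

Γ = (Z_L − Z_0)/(Z_L + Z_0) = (199.5 + j184.5)/(399.5 + j184.5)
|Γ| = 272/440 = 0.618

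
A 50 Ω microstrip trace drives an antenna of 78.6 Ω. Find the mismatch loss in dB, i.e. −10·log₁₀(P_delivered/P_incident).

Γ = (78.6 − 50)/(78.6 + 50) = 0.222
|Γ|² = 0.0495, so P_del/P_inc = 1 − |Γ|² = 0.951
ML = −10·log₁₀(1 − |Γ|²)

mismatch loss ≈ 0.22 dB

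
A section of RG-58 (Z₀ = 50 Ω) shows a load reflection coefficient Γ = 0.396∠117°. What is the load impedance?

Z_L = Z_0·(1 + Γ)/(1 − Γ) = 50·(0.82 + j0.353)/(1.18 − j0.353)

Z_L ≈ 27.8 + j23.3 Ω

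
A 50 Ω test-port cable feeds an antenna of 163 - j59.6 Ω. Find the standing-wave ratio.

VSWR ≈ 3.73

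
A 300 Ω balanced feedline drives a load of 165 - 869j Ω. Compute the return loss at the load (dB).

RL ≈ 0.99 dB

Γ = (-135 − j869)/(465 − j869), |Γ| = 0.892
RL = −20·log₁₀|Γ| = −20·log₁₀(0.892)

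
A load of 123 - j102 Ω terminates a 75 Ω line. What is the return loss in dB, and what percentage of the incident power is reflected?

Γ = (48 − j102)/(198 − j102), |Γ| = 0.506
RL = −20·log₁₀(0.506) = 5.91 dB
P_refl/P_inc = |Γ|² = 0.256

RL ≈ 5.91 dB; 25.6% of incident power reflected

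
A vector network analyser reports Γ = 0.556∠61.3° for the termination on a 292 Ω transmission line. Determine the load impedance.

Z_L = Z_0·(1 + Γ)/(1 − Γ) = 292·(1.27 + j0.488)/(0.733 − j0.488)

Z_L ≈ 260 + j367 Ω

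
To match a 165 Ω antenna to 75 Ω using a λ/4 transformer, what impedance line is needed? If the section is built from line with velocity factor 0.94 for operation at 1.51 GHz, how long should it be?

Z_qwt = √(Z_0·R_L) = √(75 × 165) = √12380
λ = 0.94·c/f = 0.187 m, so l = λ/4 = 0.0467 m

Z_qwt ≈ 111 Ω; length ≈ 4.67 cm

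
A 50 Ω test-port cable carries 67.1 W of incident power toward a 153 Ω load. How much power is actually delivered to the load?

P_delivered ≈ 49.8 W

Γ = (153 − 50)/(153 + 50) = 0.507
|Γ|² = 0.257
P_refl = |Γ|²·P_inc = 17.3 W, P_del = (1 − |Γ|²)·P_inc = 49.8 W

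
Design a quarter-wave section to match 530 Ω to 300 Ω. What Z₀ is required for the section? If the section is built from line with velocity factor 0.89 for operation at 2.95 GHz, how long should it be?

Z_qwt = √(Z_0·R_L) = √(300 × 530) = √159000
λ = 0.89·c/f = 0.0905 m, so l = λ/4 = 0.0226 m

Z_qwt ≈ 399 Ω; length ≈ 2.26 cm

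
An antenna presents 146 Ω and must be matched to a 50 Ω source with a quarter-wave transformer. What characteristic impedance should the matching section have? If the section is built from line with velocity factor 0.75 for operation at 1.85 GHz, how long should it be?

Z_qwt ≈ 85.4 Ω; length ≈ 3.04 cm

Z_qwt = √(Z_0·R_L) = √(50 × 146) = √7300
λ = 0.75·c/f = 0.122 m, so l = λ/4 = 0.0304 m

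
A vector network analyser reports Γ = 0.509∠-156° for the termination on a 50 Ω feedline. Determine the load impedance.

Z_L = Z_0·(1 + Γ)/(1 − Γ) = 50·(0.535 − j0.207)/(1.46 + j0.207)

Z_L ≈ 16.9 − j9.46 Ω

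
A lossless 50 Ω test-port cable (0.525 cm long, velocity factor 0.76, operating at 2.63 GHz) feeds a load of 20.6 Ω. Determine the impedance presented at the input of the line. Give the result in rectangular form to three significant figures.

Z_in ≈ 23.3 + j16.2 Ω

λ = v/f = 0.76·c / 2.63 GHz = 0.0867 m
βl = 2π·l/λ = 2π × 0.0606 = 21.8°
tan(βl) = tan(21.8°) = 0.4
Z_in = Z_0·(Z_L + jZ_0·tanβl)/(Z_0 + jZ_L·tanβl)
     = 50·(20.6 + j20)/(50 + j8.24)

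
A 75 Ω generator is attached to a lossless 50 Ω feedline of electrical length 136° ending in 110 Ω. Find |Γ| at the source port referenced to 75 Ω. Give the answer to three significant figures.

|Γ| ≈ 0.419

tan(βl) = -0.966
Z_in = Z_0·(Z_L + jZ_0·tanβl)/(Z_0 + jZ_L·tanβl) = 38.6 + j33.6 Ω
Γ_s = (Z_in − Z_s)/(Z_in + Z_s) = (-36.4 + j33.6)/(114 + j33.6), |Γ_s| = 0.419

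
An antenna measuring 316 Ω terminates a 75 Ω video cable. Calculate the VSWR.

For a purely resistive load, VSWR = R_L/Z_0 or Z_0/R_L (whichever > 1) = 316/75

VSWR ≈ 4.21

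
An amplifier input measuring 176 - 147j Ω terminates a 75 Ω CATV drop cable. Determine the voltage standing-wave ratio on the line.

Γ = (Z_L − Z_0)/(Z_L + Z_0) = (101 − j147)/(251 − j147)
|Γ| = 178/291 = 0.613
VSWR = (1 + |Γ|)/(1 − |Γ|) = 1.61/0.387

VSWR ≈ 4.17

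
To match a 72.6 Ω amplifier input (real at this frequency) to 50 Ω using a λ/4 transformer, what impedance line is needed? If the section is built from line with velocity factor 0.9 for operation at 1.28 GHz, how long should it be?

Z_qwt = √(Z_0·R_L) = √(50 × 72.6) = √3630
λ = 0.9·c/f = 0.211 m, so l = λ/4 = 0.0527 m

Z_qwt ≈ 60.2 Ω; length ≈ 5.27 cm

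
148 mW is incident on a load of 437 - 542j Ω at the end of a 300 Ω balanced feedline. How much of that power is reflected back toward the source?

P_reflected ≈ 55.3 mW

|Γ| = |(137 − j542)/(737 − j542)| = 0.611
|Γ|² = 0.373
P_refl = |Γ|²·P_inc = 55.3 mW, P_del = (1 − |Γ|²)·P_inc = 92.7 mW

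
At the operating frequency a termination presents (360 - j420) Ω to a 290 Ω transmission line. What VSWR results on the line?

Γ = (Z_L − Z_0)/(Z_L + Z_0) = (70 − j420)/(650 − j420)
|Γ| = 426/774 = 0.55
VSWR = (1 + |Γ|)/(1 − |Γ|) = 1.55/0.45

VSWR ≈ 3.45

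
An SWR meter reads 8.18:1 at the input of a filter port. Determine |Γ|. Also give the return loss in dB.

|Γ| = (S − 1)/(S + 1) = (8.18 − 1)/(8.18 + 1) = 7.18/9.18
RL = −20·log₁₀|Γ| = −20·log₁₀(0.782)

|Γ| ≈ 0.782; return loss ≈ 2.13 dB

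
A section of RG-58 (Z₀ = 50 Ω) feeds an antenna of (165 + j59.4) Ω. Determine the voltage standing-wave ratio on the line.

Γ = (Z_L − Z_0)/(Z_L + Z_0) = (115 + j59.4)/(215 + j59.4)
|Γ| = 129/223 = 0.58
VSWR = (1 + |Γ|)/(1 − |Γ|) = 1.58/0.42

VSWR ≈ 3.77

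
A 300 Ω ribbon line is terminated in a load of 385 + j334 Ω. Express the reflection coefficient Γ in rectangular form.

Γ = (Z_L − Z_0)/(Z_L + Z_0) = (85 + j334)/(685 + j334)

Γ ≈ 0.292 + j0.345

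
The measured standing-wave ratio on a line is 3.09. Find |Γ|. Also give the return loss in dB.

|Γ| ≈ 0.511; return loss ≈ 5.83 dB

|Γ| = (S − 1)/(S + 1) = (3.09 − 1)/(3.09 + 1) = 2.09/4.09
RL = −20·log₁₀|Γ| = −20·log₁₀(0.511)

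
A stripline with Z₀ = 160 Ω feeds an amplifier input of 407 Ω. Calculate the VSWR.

VSWR ≈ 2.54

Γ = (407 − 160)/(407 + 160) = 0.436
VSWR = (1 + 0.436)/(1 − 0.436)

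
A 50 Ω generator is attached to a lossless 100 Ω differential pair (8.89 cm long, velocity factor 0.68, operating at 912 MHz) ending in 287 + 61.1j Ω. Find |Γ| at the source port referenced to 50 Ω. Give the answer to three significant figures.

|Γ| ≈ 0.615

λ = v/f = 0.68·c / 912 MHz = 0.224 m
βl = 2π·l/λ = 2π × 0.397 = 143°
tan(βl) = -0.751
Z_in = Z_0·(Z_L + jZ_0·tanβl)/(Z_0 + jZ_L·tanβl) = 66.2 + j88.3 Ω
Γ_s = (Z_in − Z_s)/(Z_in + Z_s) = (16.2 + j88.3)/(116 + j88.3), |Γ_s| = 0.615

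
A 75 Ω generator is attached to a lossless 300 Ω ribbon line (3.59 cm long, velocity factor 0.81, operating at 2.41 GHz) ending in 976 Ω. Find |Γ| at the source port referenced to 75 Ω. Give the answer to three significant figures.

λ = v/f = 0.81·c / 2.41 GHz = 0.101 m
βl = 2π·l/λ = 2π × 0.356 = 128°
tan(βl) = -1.27
Z_in = Z_0·(Z_L + jZ_0·tanβl)/(Z_0 + jZ_L·tanβl) = 141 + j202 Ω
Γ_s = (Z_in − Z_s)/(Z_in + Z_s) = (66 + j202)/(216 + j202), |Γ_s| = 0.718

|Γ| ≈ 0.718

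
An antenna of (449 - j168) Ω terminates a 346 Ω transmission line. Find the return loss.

Γ = (103 − j168)/(795 − j168), |Γ| = 0.243
RL = −20·log₁₀|Γ| = −20·log₁₀(0.243)

RL ≈ 12.3 dB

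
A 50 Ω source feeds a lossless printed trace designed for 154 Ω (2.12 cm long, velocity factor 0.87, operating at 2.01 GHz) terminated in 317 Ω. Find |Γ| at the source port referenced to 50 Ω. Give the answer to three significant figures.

λ = v/f = 0.87·c / 2.01 GHz = 0.13 m
βl = 2π·l/λ = 2π × 0.163 = 58.8°
tan(βl) = 1.65
Z_in = Z_0·(Z_L + jZ_0·tanβl)/(Z_0 + jZ_L·tanβl) = 94.1 − j65.6 Ω
Γ_s = (Z_in − Z_s)/(Z_in + Z_s) = (44.1 − j65.6)/(144 − j65.6), |Γ_s| = 0.499

|Γ| ≈ 0.499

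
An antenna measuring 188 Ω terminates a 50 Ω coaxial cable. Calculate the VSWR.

VSWR ≈ 3.76

For a purely resistive load, VSWR = R_L/Z_0 or Z_0/R_L (whichever > 1) = 188/50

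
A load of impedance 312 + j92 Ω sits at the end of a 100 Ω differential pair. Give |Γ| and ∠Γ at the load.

Γ ≈ 0.547 ∠ 10.9°

Γ = (Z_L − Z_0)/(Z_L + Z_0) = (212 + j92)/(412 + j92)
|Γ| = 231/422 = 0.547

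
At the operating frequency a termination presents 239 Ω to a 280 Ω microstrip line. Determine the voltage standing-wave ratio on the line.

VSWR ≈ 1.17

Γ = (239 − 280)/(239 + 280) = -0.079
VSWR = (1 + 0.079)/(1 − 0.079)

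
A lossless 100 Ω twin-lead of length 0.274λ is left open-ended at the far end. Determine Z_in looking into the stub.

βl = 2π × 0.274 = 98.6°
tan(βl) = -6.58
For an open-ended stub, Z_in = −jZ_0·cot(βl) = −jZ_0/tan(βl)

Z_in ≈ +j15.2 Ω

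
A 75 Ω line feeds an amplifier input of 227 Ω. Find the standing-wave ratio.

VSWR ≈ 3.03

For a purely resistive load, VSWR = R_L/Z_0 or Z_0/R_L (whichever > 1) = 227/75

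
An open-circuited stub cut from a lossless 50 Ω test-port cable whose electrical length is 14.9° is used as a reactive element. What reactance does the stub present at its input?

X_in ≈ -188 Ω (capacitive)

tan(βl) = 0.266
For an open-circuited stub, Z_in = −jZ_0·cot(βl) = −jZ_0/tan(βl)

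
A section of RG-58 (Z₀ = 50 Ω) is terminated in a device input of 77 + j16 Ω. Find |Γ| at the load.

|Γ| ≈ 0.245

Γ = (Z_L − Z_0)/(Z_L + Z_0) = (27 + j16)/(127 + j16)
|Γ| = 31.4/128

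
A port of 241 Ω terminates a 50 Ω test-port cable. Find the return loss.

RL ≈ 3.66 dB

Γ = (241 − 50)/(241 + 50) = 0.656
RL = −20·log₁₀|Γ| = −20·log₁₀(0.656)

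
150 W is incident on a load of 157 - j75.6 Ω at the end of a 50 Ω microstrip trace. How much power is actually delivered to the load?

|Γ| = |(107 − j75.6)/(207 − j75.6)| = 0.595
|Γ|² = 0.353
P_refl = |Γ|²·P_inc = 53 W, P_del = (1 − |Γ|²)·P_inc = 97 W

P_delivered ≈ 97 W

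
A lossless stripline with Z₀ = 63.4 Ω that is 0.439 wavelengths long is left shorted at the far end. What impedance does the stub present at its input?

Z_in ≈ −j25.6 Ω

βl = 2π × 0.439 = 158°
tan(βl) = -0.403
For a shorted stub, Z_in = jZ_0·tan(βl)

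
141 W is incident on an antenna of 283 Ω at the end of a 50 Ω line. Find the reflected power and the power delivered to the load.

P_reflected ≈ 69 W; P_delivered ≈ 72 W

Γ = (283 − 50)/(283 + 50) = 0.7
|Γ|² = 0.49
P_refl = |Γ|²·P_inc = 69 W, P_del = (1 − |Γ|²)·P_inc = 72 W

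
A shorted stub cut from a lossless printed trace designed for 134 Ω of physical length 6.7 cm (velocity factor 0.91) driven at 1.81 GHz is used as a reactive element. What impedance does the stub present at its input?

λ = v/f = 0.91·c / 1.81 GHz = 0.151 m
βl = 2π·l/λ = 2π × 0.444 = 160°
tan(βl) = -0.366
For a shorted stub, Z_in = jZ_0·tan(βl)

Z_in ≈ −j49 Ω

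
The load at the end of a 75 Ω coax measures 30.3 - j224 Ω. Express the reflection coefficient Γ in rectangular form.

Γ ≈ 0.742 − j0.548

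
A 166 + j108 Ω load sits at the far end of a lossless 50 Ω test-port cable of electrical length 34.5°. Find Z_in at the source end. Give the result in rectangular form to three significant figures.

Z_in ≈ 44.9 − j82.3 Ω

tan(βl) = tan(34.5°) = 0.687
Z_in = Z_0·(Z_L + jZ_0·tanβl)/(Z_0 + jZ_L·tanβl)
     = 50·(166 + j142)/(-24.2 + j114)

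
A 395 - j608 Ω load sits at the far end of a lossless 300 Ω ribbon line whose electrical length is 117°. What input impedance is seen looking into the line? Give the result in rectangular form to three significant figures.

Z_in ≈ 123 + j295 Ω

tan(βl) = tan(117°) = -1.96
Z_in = Z_0·(Z_L + jZ_0·tanβl)/(Z_0 + jZ_L·tanβl)
     = 300·(395 − j1200)/(-893 − j775)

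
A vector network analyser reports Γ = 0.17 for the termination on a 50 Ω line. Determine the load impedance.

Z_L ≈ 70.5 Ω

Z_L = Z_0·(1 + Γ)/(1 − Γ) = 50·(1.17)/(0.83)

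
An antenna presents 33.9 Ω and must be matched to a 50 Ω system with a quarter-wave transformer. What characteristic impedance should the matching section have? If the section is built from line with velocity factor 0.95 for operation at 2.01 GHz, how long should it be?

Z_qwt ≈ 41.2 Ω; length ≈ 3.54 cm

Z_qwt = √(Z_0·R_L) = √(50 × 33.9) = √1695
λ = 0.95·c/f = 0.142 m, so l = λ/4 = 0.0354 m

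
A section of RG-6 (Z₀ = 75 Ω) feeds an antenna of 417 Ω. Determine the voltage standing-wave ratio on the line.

VSWR ≈ 5.56

Γ = (417 − 75)/(417 + 75) = 0.695
VSWR = (1 + 0.695)/(1 − 0.695)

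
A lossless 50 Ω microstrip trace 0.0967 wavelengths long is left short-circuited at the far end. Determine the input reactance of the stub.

X_in ≈ 34.8 Ω (inductive)

βl = 2π × 0.0967 = 34.8°
tan(βl) = 0.695
For a short-circuited stub, Z_in = jZ_0·tan(βl)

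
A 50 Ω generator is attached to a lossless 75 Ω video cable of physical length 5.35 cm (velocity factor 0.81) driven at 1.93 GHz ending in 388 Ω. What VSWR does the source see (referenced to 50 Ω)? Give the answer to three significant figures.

VSWR ≈ 6.89

λ = v/f = 0.81·c / 1.93 GHz = 0.126 m
βl = 2π·l/λ = 2π × 0.425 = 153°
tan(βl) = -0.51
Z_in = Z_0·(Z_L + jZ_0·tanβl)/(Z_0 + jZ_L·tanβl) = 61.4 + j124 Ω
Γ_s = (Z_in − Z_s)/(Z_in + Z_s) = (11.4 + j124)/(111 + j124), |Γ_s| = 0.746
VSWR = (1 + |Γ_s|)/(1 − |Γ_s|)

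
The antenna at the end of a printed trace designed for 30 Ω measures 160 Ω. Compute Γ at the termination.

Γ = 0.684

Γ = (Z_L − Z_0)/(Z_L + Z_0) = (160 − 30)/(160 + 30) = 130/190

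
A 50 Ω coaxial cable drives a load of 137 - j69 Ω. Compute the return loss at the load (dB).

RL ≈ 5.08 dB

Γ = (87 − j69)/(187 − j69), |Γ| = 0.557
RL = −20·log₁₀|Γ| = −20·log₁₀(0.557)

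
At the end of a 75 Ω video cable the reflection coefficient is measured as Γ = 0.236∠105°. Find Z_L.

Z_L = Z_0·(1 + Γ)/(1 − Γ) = 75·(0.939 + j0.228)/(1.06 − j0.228)

Z_L ≈ 60.1 + j29 Ω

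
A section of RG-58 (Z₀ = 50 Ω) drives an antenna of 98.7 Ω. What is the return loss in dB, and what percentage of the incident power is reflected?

RL ≈ 9.7 dB; 10.7% of incident power reflected

Γ = (98.7 − 50)/(98.7 + 50) = 0.328
RL = −20·log₁₀(0.328) = 9.7 dB
P_refl/P_inc = |Γ|² = 0.107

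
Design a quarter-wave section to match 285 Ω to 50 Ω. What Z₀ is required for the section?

Z_qwt = √(Z_0·R_L) = √(50 × 285) = √14250

Z_qwt ≈ 119 Ω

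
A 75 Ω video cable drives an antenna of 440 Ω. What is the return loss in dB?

RL ≈ 2.99 dB

Γ = (440 − 75)/(440 + 75) = 0.709
RL = −20·log₁₀|Γ| = −20·log₁₀(0.709)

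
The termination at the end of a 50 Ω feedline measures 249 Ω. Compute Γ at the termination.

Γ = (Z_L − Z_0)/(Z_L + Z_0) = (249 − 50)/(249 + 50) = 199/299

Γ = 0.666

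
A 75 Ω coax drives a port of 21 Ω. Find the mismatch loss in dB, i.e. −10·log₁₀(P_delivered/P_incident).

mismatch loss ≈ 1.65 dB

Γ = (21 − 75)/(21 + 75) = -0.562
|Γ|² = 0.316, so P_del/P_inc = 1 − |Γ|² = 0.684
ML = −10·log₁₀(1 − |Γ|²)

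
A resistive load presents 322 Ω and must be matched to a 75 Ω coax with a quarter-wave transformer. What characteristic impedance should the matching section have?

Z_qwt = √(Z_0·R_L) = √(75 × 322) = √24150

Z_qwt ≈ 155 Ω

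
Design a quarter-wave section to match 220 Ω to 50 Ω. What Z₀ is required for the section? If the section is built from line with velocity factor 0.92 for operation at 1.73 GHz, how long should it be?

Z_qwt = √(Z_0·R_L) = √(50 × 220) = √11000
λ = 0.92·c/f = 0.16 m, so l = λ/4 = 0.0399 m

Z_qwt ≈ 105 Ω; length ≈ 3.99 cm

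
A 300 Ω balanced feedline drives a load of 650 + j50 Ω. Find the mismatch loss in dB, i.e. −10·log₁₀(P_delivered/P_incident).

Γ = (350 + j50)/(950 + j50), |Γ| = 0.372
|Γ|² = 0.138, so P_del/P_inc = 1 − |Γ|² = 0.862
ML = −10·log₁₀(1 − |Γ|²)

mismatch loss ≈ 0.646 dB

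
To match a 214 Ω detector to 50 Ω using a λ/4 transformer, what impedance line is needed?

Z_qwt ≈ 103 Ω

Z_qwt = √(Z_0·R_L) = √(50 × 214) = √10700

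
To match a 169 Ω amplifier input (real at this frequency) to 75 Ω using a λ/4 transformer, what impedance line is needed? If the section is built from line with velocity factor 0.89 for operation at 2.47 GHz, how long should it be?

Z_qwt = √(Z_0·R_L) = √(75 × 169) = √12680
λ = 0.89·c/f = 0.108 m, so l = λ/4 = 0.027 m

Z_qwt ≈ 113 Ω; length ≈ 2.7 cm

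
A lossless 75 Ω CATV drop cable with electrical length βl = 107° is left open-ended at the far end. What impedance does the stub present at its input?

Z_in ≈ +j22.9 Ω

tan(βl) = -3.27
For an open-ended stub, Z_in = −jZ_0·cot(βl) = −jZ_0/tan(βl)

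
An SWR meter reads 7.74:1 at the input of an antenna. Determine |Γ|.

|Γ| = (S − 1)/(S + 1) = (7.74 − 1)/(7.74 + 1) = 6.74/8.74

|Γ| ≈ 0.771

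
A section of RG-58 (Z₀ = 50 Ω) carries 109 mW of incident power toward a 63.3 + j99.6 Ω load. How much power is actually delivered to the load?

P_delivered ≈ 60.6 mW

|Γ| = |(13.3 + j99.6)/(113.3 + j99.6)| = 0.666
|Γ|² = 0.444
P_refl = |Γ|²·P_inc = 48.4 mW, P_del = (1 − |Γ|²)·P_inc = 60.6 mW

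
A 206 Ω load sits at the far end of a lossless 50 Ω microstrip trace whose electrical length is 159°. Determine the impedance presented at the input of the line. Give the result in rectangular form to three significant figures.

Z_in ≈ 67.5 + j87.6 Ω

tan(βl) = tan(159°) = -0.384
Z_in = Z_0·(Z_L + jZ_0·tanβl)/(Z_0 + jZ_L·tanβl)
     = 50·(206 − j19.2)/(50 − j79.1)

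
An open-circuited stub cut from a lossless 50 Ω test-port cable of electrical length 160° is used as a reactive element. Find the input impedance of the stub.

Z_in ≈ +j137 Ω

tan(βl) = -0.364
For an open-circuited stub, Z_in = −jZ_0·cot(βl) = −jZ_0/tan(βl)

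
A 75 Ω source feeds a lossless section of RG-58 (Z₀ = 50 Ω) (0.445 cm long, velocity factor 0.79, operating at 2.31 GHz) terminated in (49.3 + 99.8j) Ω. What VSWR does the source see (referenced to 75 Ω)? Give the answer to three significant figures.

VSWR ≈ 3.99

λ = v/f = 0.79·c / 2.31 GHz = 0.103 m
βl = 2π·l/λ = 2π × 0.0434 = 15.6°
tan(βl) = 0.279
Z_in = Z_0·(Z_L + jZ_0·tanβl)/(Z_0 + jZ_L·tanβl) = 196 + j135 Ω
Γ_s = (Z_in − Z_s)/(Z_in + Z_s) = (121 + j135)/(271 + j135), |Γ_s| = 0.599
VSWR = (1 + |Γ_s|)/(1 − |Γ_s|)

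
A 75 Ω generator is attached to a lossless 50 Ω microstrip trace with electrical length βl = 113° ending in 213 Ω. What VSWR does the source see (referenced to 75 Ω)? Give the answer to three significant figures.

tan(βl) = -2.36
Z_in = Z_0·(Z_L + jZ_0·tanβl)/(Z_0 + jZ_L·tanβl) = 13.7 + j19.9 Ω
Γ_s = (Z_in − Z_s)/(Z_in + Z_s) = (-61.3 + j19.9)/(88.7 + j19.9), |Γ_s| = 0.709
VSWR = (1 + |Γ_s|)/(1 − |Γ_s|)

VSWR ≈ 5.86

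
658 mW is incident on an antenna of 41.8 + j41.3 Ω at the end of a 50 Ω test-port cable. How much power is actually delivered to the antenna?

|Γ| = |(-8.2 + j41.3)/(91.8 + j41.3)| = 0.418
|Γ|² = 0.175
P_refl = |Γ|²·P_inc = 115 mW, P_del = (1 − |Γ|²)·P_inc = 543 mW

P_delivered ≈ 543 mW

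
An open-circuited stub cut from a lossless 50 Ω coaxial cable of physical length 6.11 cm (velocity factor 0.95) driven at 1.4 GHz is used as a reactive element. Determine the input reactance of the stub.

λ = v/f = 0.95·c / 1.4 GHz = 0.204 m
βl = 2π·l/λ = 2π × 0.3 = 108°
tan(βl) = -3.07
For an open-circuited stub, Z_in = −jZ_0·cot(βl) = −jZ_0/tan(βl)

X_in ≈ 16.3 Ω (inductive)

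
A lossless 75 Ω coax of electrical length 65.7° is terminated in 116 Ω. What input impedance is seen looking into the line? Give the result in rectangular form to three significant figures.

Z_in ≈ 53.8 − j18.2 Ω

tan(βl) = tan(65.7°) = 2.21
Z_in = Z_0·(Z_L + jZ_0·tanβl)/(Z_0 + jZ_L·tanβl)
     = 75·(116 + j166)/(75 + j257)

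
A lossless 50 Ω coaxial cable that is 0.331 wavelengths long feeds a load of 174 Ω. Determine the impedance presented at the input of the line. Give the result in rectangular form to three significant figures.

Z_in ≈ 18.4 + j25 Ω

βl = 2π × 0.331 = 119°
tan(βl) = tan(119°) = -1.79
Z_in = Z_0·(Z_L + jZ_0·tanβl)/(Z_0 + jZ_L·tanβl)
     = 50·(174 − j89.6)/(50 − j312)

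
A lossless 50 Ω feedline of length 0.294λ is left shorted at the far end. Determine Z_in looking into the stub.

βl = 2π × 0.294 = 106°
tan(βl) = -3.52
For a shorted stub, Z_in = jZ_0·tan(βl)

Z_in ≈ −j176 Ω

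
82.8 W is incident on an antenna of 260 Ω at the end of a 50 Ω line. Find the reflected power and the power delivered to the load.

P_reflected ≈ 38 W; P_delivered ≈ 44.8 W

Γ = (260 − 50)/(260 + 50) = 0.677
|Γ|² = 0.459
P_refl = |Γ|²·P_inc = 38 W, P_del = (1 − |Γ|²)·P_inc = 44.8 W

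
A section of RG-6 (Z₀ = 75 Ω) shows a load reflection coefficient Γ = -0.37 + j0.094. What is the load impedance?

Z_L = Z_0·(1 + Γ)/(1 − Γ) = 75·(0.63 + j0.094)/(1.37 − j0.094)

Z_L ≈ 34 + j7.48 Ω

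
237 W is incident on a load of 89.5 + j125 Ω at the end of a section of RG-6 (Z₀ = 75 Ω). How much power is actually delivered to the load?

|Γ| = |(14.5 + j125)/(164.5 + j125)| = 0.609
|Γ|² = 0.371
P_refl = |Γ|²·P_inc = 87.9 W, P_del = (1 − |Γ|²)·P_inc = 149 W

P_delivered ≈ 149 W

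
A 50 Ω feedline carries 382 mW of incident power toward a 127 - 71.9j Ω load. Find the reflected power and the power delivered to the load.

P_reflected ≈ 116 mW; P_delivered ≈ 266 mW

|Γ| = |(77 − j71.9)/(177 − j71.9)| = 0.551
|Γ|² = 0.304
P_refl = |Γ|²·P_inc = 116 mW, P_del = (1 − |Γ|²)·P_inc = 266 mW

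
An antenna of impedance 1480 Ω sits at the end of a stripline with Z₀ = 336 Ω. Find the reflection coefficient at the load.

Γ = 0.63

Γ = (Z_L − Z_0)/(Z_L + Z_0) = (1480 − 336)/(1480 + 336) = 1144/1816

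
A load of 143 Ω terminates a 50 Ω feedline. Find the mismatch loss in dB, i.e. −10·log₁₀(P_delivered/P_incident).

mismatch loss ≈ 1.15 dB

Γ = (143 − 50)/(143 + 50) = 0.482
|Γ|² = 0.232, so P_del/P_inc = 1 − |Γ|² = 0.768
ML = −10·log₁₀(1 − |Γ|²)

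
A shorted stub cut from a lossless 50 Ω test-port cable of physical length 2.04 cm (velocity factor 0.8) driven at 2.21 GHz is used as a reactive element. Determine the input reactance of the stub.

λ = v/f = 0.8·c / 2.21 GHz = 0.109 m
βl = 2π·l/λ = 2π × 0.188 = 67.6°
tan(βl) = 2.43
For a shorted stub, Z_in = jZ_0·tan(βl)

X_in ≈ 121 Ω (inductive)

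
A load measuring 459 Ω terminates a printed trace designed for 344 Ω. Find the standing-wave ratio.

VSWR ≈ 1.33

Γ = (459 − 344)/(459 + 344) = 0.143
VSWR = (1 + 0.143)/(1 − 0.143)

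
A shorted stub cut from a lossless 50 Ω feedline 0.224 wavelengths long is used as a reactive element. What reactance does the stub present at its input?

βl = 2π × 0.224 = 80.6°
tan(βl) = 6.07
For a shorted stub, Z_in = jZ_0·tan(βl)

X_in ≈ 303 Ω (inductive)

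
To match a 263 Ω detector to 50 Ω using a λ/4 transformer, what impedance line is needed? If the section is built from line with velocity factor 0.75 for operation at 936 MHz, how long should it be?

Z_qwt = √(Z_0·R_L) = √(50 × 263) = √13150
λ = 0.75·c/f = 0.24 m, so l = λ/4 = 0.0601 m

Z_qwt ≈ 115 Ω; length ≈ 6.01 cm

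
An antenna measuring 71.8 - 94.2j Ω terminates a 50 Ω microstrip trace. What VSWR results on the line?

Γ = (Z_L − Z_0)/(Z_L + Z_0) = (21.8 − j94.2)/(121.8 − j94.2)
|Γ| = 96.7/154 = 0.628
VSWR = (1 + |Γ|)/(1 − |Γ|) = 1.63/0.372

VSWR ≈ 4.38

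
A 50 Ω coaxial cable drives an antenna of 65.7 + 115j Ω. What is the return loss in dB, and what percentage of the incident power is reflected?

RL ≈ 2.96 dB; 50.6% of incident power reflected

Γ = (15.7 + j115)/(115.7 + j115), |Γ| = 0.711
RL = −20·log₁₀(0.711) = 2.96 dB
P_refl/P_inc = |Γ|² = 0.506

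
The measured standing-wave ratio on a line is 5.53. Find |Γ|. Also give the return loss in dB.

|Γ| ≈ 0.694; return loss ≈ 3.18 dB

|Γ| = (S − 1)/(S + 1) = (5.53 − 1)/(5.53 + 1) = 4.53/6.53
RL = −20·log₁₀|Γ| = −20·log₁₀(0.694)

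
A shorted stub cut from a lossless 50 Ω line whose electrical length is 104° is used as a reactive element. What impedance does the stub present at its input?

Z_in ≈ −j201 Ω

tan(βl) = -4.01
For a shorted stub, Z_in = jZ_0·tan(βl)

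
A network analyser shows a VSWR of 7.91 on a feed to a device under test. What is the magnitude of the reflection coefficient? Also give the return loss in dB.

|Γ| = (S − 1)/(S + 1) = (7.91 − 1)/(7.91 + 1) = 6.91/8.91
RL = −20·log₁₀|Γ| = −20·log₁₀(0.776)

|Γ| ≈ 0.776; return loss ≈ 2.21 dB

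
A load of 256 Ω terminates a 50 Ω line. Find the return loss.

RL ≈ 3.44 dB

Γ = (256 − 50)/(256 + 50) = 0.673
RL = −20·log₁₀|Γ| = −20·log₁₀(0.673)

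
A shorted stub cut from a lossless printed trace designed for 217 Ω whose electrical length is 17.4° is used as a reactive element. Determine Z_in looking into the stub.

Z_in ≈ +j68 Ω

tan(βl) = 0.313
For a shorted stub, Z_in = jZ_0·tan(βl)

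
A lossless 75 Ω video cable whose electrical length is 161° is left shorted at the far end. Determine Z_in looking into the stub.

tan(βl) = -0.344
For a shorted stub, Z_in = jZ_0·tan(βl)

Z_in ≈ −j25.8 Ω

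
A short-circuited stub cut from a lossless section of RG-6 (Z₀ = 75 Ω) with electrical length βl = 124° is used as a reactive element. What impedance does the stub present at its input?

tan(βl) = -1.48
For a short-circuited stub, Z_in = jZ_0·tan(βl)

Z_in ≈ −j111 Ω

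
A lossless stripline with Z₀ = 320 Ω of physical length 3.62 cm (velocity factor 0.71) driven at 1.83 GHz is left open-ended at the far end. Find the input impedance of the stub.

Z_in ≈ +j129 Ω

λ = v/f = 0.71·c / 1.83 GHz = 0.116 m
βl = 2π·l/λ = 2π × 0.311 = 112°
tan(βl) = -2.48
For an open-ended stub, Z_in = −jZ_0·cot(βl) = −jZ_0/tan(βl)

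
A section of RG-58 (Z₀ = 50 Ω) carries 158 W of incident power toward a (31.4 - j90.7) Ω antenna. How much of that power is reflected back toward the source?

|Γ| = |(-18.6 − j90.7)/(81.4 − j90.7)| = 0.76
|Γ|² = 0.577
P_refl = |Γ|²·P_inc = 91.2 W, P_del = (1 − |Γ|²)·P_inc = 66.8 W

P_reflected ≈ 91.2 W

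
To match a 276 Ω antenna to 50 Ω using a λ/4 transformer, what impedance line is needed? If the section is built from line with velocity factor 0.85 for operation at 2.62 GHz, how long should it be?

Z_qwt ≈ 117 Ω; length ≈ 2.43 cm

Z_qwt = √(Z_0·R_L) = √(50 × 276) = √13800
λ = 0.85·c/f = 0.0973 m, so l = λ/4 = 0.0243 m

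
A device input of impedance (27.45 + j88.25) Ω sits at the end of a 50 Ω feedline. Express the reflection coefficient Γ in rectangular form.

Γ ≈ 0.438 + j0.64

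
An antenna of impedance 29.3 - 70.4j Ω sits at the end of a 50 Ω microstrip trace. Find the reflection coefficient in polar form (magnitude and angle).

Γ = (Z_L − Z_0)/(Z_L + Z_0) = (-20.7 − j70.4)/(79.3 − j70.4)
|Γ| = 73.4/106 = 0.692

Γ ≈ 0.692 ∠ -64.8°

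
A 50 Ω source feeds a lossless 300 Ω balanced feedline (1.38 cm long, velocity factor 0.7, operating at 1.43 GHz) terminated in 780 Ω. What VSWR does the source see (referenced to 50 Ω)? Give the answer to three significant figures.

VSWR ≈ 11.6

λ = v/f = 0.7·c / 1.43 GHz = 0.147 m
βl = 2π·l/λ = 2π × 0.094 = 33.8°
tan(βl) = 0.67
Z_in = Z_0·(Z_L + jZ_0·tanβl)/(Z_0 + jZ_L·tanβl) = 280 − j287 Ω
Γ_s = (Z_in − Z_s)/(Z_in + Z_s) = (230 − j287)/(330 − j287), |Γ_s| = 0.841
VSWR = (1 + |Γ_s|)/(1 − |Γ_s|)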